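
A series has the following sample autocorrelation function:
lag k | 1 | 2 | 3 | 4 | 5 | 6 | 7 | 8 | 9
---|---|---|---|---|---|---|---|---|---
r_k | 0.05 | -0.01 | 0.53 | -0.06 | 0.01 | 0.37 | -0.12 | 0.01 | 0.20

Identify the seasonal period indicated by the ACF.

The largest autocorrelation is r_3 = 0.53, with weaker echoes at lags 6 (0.37) and 9 (0.20); the remaining lags stay at or below 0.05.
The dominant spike at lag 3 indicates a seasonal period of 3.

3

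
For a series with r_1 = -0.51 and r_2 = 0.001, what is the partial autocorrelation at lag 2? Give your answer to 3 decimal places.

-0.350

φ_{22} = (r_2 − r_1²) / (1 − r_1²)
r_1² = (-0.51)² = 0.2601
Numerator = 0.001 − 0.2601 = -0.2591; denominator = 1 − 0.2601 = 0.7399
φ_{22} = -0.2591 / 0.7399 = -0.350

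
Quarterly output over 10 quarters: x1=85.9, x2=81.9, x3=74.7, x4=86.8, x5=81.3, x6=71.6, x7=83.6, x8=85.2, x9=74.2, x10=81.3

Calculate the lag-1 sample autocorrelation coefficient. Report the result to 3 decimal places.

-0.336

Mean x̄ = (85.9 + 81.9 + 74.7 + 86.8 + 81.3 + 71.6 + 83.6 + 85.2 + 74.2 + 81.3)/10 = 80.6500
Numerator Σ_{t=1}^{9}(x_t−x̄)(x_{t+1}−x̄) = -86.1675
Denominator Σ(x_t−x̄)² = 256.1050
r_1 = -86.1675 / 256.1050 = -0.336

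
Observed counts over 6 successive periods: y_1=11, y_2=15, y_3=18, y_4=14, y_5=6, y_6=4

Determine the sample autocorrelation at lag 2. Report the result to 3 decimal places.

-0.323

Mean ȳ = (11 + 15 + 18 + 14 + 6 + 4)/6 = 11.3333
Deviations from mean: -0.3333, 3.6667, 6.6667, 2.6667, -5.3333, -7.3333
Numerator Σ_{t=1}^{4}(y_t−ȳ)(y_{t+2}−ȳ) = -47.5556
Denominator Σ(y_t−ȳ)² = 147.3333
r_2 = -47.5556 / 147.3333 = -0.323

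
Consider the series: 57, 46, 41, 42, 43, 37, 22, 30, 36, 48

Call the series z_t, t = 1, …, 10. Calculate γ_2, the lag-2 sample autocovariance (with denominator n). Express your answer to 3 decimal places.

-0.108

Mean z̄ = (57 + 46 + 41 + 42 + 43 + 37 + 22 + 30 + 36 + 48)/10 = 40.2000
Σ_{t=1}^{8}(z_t−z̄)(z_{t+2}−z̄) = -1.0800
γ_2 = -1.0800 / 10 = -0.108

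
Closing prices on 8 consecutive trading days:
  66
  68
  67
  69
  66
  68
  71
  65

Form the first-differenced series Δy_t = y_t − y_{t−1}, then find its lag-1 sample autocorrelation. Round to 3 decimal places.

-0.413

First differences Δy: 2, -1, 2, -3, 2, 3, -6
Mean of differences = -0.1429
Numerator Σ(Δy_t−Δȳ)(Δy_{t+1}−Δȳ) = -27.5918
Denominator Σ(Δy_t−Δȳ)² = 66.8571
r_1(Δy) = -27.5918 / 66.8571 = -0.413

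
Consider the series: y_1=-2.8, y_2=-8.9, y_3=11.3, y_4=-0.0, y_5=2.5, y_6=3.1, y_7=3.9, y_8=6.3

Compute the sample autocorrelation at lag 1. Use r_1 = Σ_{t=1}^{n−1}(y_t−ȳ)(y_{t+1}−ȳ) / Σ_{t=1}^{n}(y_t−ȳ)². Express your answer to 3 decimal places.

Mean ȳ = (-2.8 − 8.9 + 11.3 − 0.0 + 2.5 + 3.1 + 3.9 + 6.3)/8 = 1.9250
Deviations from mean: -4.7250, -10.8250, 9.3750, -1.9250, 0.5750, 1.1750, 1.9750, 4.3750
Σ(y_t−ȳ)(y_{t+1}−ȳ) = (51.1481) + (-101.4844) + (-18.0469) + (-1.1069) + (0.6756) + (2.3206) + (8.6406) = -57.8531
Denominator Σ(y_t−ȳ)² = 255.8550
r_1 = -57.8531 / 255.8550 = -0.226

-0.226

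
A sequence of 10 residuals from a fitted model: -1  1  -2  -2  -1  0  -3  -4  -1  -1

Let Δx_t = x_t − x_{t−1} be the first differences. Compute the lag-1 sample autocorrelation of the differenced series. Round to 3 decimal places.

-0.235

First differences Δx: 2, -3, 0, 1, 1, -3, -1, 3, 0
Mean of differences = 0.0000
Numerator Σ(Δx_t−Δx̄)(Δx_{t+1}−Δx̄) = -8.0000
Denominator Σ(Δx_t−Δx̄)² = 34.0000
r_1(Δx) = -8.0000 / 34.0000 = -0.235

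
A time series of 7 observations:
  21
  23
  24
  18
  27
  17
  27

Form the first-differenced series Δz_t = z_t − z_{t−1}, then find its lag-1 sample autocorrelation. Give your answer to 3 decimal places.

-0.769

First differences Δz: 2, 1, -6, 9, -10, 10
Mean of differences = 1.0000
Numerator Σ(Δz_t−Δz̄)(Δz_{t+1}−Δz̄) = -243.0000
Denominator Σ(Δz_t−Δz̄)² = 316.0000
r_1(Δz) = -243.0000 / 316.0000 = -0.769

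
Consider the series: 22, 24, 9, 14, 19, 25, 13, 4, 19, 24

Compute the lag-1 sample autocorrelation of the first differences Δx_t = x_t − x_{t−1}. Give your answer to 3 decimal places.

First differences Δx: 2, -15, 5, 5, 6, -12, -9, 15, 5
Mean of differences = 0.2222
Numerator Σ(Δx_t−Δx̄)(Δx_{t+1}−Δx̄) = -72.9383
Denominator Σ(Δx_t−Δx̄)² = 789.5556
r_1(Δx) = -72.9383 / 789.5556 = -0.092

-0.092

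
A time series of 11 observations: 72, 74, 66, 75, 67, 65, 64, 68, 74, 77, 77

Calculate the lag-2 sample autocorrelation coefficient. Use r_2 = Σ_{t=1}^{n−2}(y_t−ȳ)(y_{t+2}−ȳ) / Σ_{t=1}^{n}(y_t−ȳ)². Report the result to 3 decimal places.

Mean ȳ = (72 + 74 + 66 + 75 + 67 + 65 + 64 + 68 + 74 + 77 + 77)/11 = 70.8182
Numerator Σ_{t=1}^{9}(y_t−ȳ)(y_{t+2}−ȳ) = 24.6612
Denominator Σ(y_t−ȳ)² = 241.6364
r_2 = 24.6612 / 241.6364 = 0.102

0.102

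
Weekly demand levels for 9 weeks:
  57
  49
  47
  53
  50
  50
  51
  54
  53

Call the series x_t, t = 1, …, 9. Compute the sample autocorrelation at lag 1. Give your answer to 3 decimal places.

Mean x̄ = (57 + 49 + 47 + 53 + 50 + 50 + 51 + 54 + 53)/9 = 51.5556
Numerator Σ_{t=1}^{8}(x_t−x̄)(x_{t+1}−x̄) = -5.6420
Denominator Σ(x_t−x̄)² = 72.2222
r_1 = -5.6420 / 72.2222 = -0.078

-0.078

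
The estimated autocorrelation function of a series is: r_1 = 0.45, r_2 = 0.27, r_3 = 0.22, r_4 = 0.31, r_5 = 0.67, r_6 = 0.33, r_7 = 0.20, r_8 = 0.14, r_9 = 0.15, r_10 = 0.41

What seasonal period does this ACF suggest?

5

The largest autocorrelation is r_5 = 0.67; the remaining lags stay at or below 0.45. The elevated value at lag 1 (0.45), dropping to 0.27 at lag 2, reflects decaying short-term dependence rather than seasonality.
The dominant spike at lag 5 indicates a seasonal period of 5.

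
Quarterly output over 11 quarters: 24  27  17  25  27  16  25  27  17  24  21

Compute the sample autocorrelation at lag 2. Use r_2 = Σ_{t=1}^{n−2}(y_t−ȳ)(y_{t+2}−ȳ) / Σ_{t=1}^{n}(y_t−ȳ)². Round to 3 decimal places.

-0.297

Mean ȳ = (24 + 27 + 17 + 25 + 27 + 16 + 25 + 27 + 17 + 24 + 21)/11 = 22.7273
Numerator Σ_{t=1}^{9}(y_t−ȳ)(y_{t+2}−ȳ) = -54.0579
Denominator Σ(y_t−ȳ)² = 182.1818
r_2 = -54.0579 / 182.1818 = -0.297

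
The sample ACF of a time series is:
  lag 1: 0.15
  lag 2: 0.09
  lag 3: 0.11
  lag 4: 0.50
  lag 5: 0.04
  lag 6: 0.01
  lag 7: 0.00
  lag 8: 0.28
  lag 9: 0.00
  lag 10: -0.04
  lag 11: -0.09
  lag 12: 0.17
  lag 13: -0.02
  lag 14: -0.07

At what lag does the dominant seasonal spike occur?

The largest autocorrelation is r_4 = 0.50, with weaker echoes at lags 8 (0.28) and 12 (0.17); the remaining lags stay at or below 0.15.
The dominant spike at lag 4 indicates a seasonal period of 4.

4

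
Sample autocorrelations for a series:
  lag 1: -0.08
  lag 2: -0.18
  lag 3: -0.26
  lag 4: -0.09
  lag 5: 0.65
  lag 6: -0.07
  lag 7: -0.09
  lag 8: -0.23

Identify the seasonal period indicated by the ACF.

5

The largest autocorrelation is r_5 = 0.65; the remaining lags stay at or below -0.07.
The dominant spike at lag 5 indicates a seasonal period of 5.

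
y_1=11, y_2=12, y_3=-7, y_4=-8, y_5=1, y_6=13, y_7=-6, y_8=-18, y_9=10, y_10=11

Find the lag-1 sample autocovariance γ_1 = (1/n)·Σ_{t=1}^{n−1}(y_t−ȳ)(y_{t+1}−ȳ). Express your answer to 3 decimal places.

7.109

Mean ȳ = (11 + 12 − 7 − 8 + 1 + 13 − 6 − 18 + 10 + 11)/10 = 1.9000
Σ_{t=1}^{9}(y_t−ȳ)(y_{t+1}−ȳ) = 71.0900
γ_1 = 71.0900 / 10 = 7.109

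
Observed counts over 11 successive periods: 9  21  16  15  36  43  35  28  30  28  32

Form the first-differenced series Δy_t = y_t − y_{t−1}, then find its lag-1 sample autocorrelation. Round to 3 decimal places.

First differences Δy: 12, -5, -1, 21, 7, -8, -7, 2, -2, 4
Mean of differences = 2.3000
Numerator Σ(Δy_t−Δȳ)(Δy_{t+1}−Δȳ) = 23.6100
Denominator Σ(Δy_t−Δȳ)² = 744.1000
r_1(Δy) = 23.6100 / 744.1000 = 0.032

0.032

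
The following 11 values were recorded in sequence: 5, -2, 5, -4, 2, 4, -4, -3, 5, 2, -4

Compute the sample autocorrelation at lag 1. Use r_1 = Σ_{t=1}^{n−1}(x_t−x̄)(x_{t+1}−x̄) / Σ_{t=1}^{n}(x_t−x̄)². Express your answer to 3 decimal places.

Mean x̄ = (5 − 2 + 5 − 4 + 2 + 4 − 4 − 3 + 5 + 2 − 4)/11 = 0.5455
Numerator Σ_{t=1}^{10}(x_t−x̄)(x_{t+1}−x̄) = -60.0248
Denominator Σ(x_t−x̄)² = 156.7273
r_1 = -60.0248 / 156.7273 = -0.383

-0.383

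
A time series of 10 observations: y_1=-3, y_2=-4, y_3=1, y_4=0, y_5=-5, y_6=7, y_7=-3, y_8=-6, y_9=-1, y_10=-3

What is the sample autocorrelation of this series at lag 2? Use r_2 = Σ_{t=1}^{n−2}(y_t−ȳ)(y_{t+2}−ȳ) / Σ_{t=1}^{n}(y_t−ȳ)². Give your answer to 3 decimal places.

Mean ȳ = (-3 − 4 + 1 + 0 − 5 + 7 − 3 − 6 − 1 − 3)/10 = -1.7000
Numerator Σ_{t=1}^{8}(y_t−ȳ)(y_{t+2}−ȳ) = -29.9800
Denominator Σ(y_t−ȳ)² = 126.1000
r_2 = -29.9800 / 126.1000 = -0.238

-0.238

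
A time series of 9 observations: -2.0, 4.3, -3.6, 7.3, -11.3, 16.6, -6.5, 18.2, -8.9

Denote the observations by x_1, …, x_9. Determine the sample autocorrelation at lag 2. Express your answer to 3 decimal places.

Mean x̄ = (-2.0 + 4.3 − 3.6 + 7.3 − 11.3 + 16.6 − 6.5 + 18.2 − 8.9)/9 = 1.5667
Numerator Σ_{t=1}^{7}(x_t−x̄)(x_{t+2}−x̄) = 625.0444
Denominator Σ(x_t−x̄)² = 922.6000
r_2 = 625.0444 / 922.6000 = 0.677

0.677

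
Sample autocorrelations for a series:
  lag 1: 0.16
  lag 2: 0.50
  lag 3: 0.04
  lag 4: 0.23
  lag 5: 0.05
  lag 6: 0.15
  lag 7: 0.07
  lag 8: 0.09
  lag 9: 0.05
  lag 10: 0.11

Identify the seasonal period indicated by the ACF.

2

The largest autocorrelation is r_2 = 0.50, with a weaker echo at lag 4 (0.23); the remaining lags stay at or below 0.16.
The dominant spike at lag 2 indicates a seasonal period of 2.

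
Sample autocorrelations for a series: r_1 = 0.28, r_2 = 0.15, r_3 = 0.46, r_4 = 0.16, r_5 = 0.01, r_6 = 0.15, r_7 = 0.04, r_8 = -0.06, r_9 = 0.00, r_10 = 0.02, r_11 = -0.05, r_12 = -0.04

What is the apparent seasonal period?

The largest autocorrelation is r_3 = 0.46; the remaining lags stay at or below 0.28. The elevated value at lag 1 (0.28), dropping to 0.15 at lag 2, reflects decaying short-term dependence rather than seasonality.
The dominant spike at lag 3 indicates a seasonal period of 3.

3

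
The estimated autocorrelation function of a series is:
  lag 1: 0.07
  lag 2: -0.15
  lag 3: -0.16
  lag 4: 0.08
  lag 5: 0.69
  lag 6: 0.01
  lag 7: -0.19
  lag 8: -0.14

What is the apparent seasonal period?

5

The largest autocorrelation is r_5 = 0.69; the remaining lags stay at or below 0.08.
The dominant spike at lag 5 indicates a seasonal period of 5.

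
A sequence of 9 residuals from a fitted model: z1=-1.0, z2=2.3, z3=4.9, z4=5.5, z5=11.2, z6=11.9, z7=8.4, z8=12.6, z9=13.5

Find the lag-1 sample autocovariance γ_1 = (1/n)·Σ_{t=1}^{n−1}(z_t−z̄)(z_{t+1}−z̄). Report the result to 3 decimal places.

12.228

Mean z̄ = (-1.0 + 2.3 + 4.9 + 5.5 + 11.2 + 11.9 + 8.4 + 12.6 + 13.5)/9 = 7.7000
Σ_{t=1}^{8}(z_t−z̄)(z_{t+1}−z̄) = 110.0500
γ_1 = 110.0500 / 9 = 12.228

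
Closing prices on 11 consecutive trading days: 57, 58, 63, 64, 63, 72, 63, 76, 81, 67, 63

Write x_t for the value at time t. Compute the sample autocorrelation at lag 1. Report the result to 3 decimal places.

Mean x̄ = (57 + 58 + 63 + 64 + 63 + 72 + 63 + 76 + 81 + 67 + 63)/11 = 66.0909
Numerator Σ_{t=1}^{10}(x_t−x̄)(x_{t+1}−x̄) = 202.8099
Denominator Σ(x_t−x̄)² = 546.9091
r_1 = 202.8099 / 546.9091 = 0.371

0.371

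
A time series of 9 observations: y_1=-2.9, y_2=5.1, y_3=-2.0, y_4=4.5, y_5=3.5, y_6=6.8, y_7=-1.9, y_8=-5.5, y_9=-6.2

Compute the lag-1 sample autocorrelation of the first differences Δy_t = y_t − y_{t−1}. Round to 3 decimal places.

-0.438

First differences Δy: 8.0, -7.1, 6.5, -1.0, 3.3, -8.7, -3.6, -0.7
Mean of differences = -0.4125
Numerator Σ(Δy_t−Δȳ)(Δy_{t+1}−Δȳ) = -112.1627
Denominator Σ(Δy_t−Δȳ)² = 256.3288
r_1(Δy) = -112.1627 / 256.3288 = -0.438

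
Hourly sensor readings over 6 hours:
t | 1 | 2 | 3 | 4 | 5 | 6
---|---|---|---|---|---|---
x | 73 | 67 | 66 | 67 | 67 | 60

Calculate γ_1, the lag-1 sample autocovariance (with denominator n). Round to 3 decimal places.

Mean x̄ = (73 + 67 + 66 + 67 + 67 + 60)/6 = 66.6667
Σ_{t=1}^{5}(x_t−x̄)(x_{t+1}−x̄) = -0.4444
γ_1 = -0.4444 / 6 = -0.074

-0.074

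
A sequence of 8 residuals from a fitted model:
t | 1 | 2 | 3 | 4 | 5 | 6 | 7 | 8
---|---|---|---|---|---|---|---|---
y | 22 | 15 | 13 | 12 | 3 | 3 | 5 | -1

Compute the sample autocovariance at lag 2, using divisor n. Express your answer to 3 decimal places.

Mean ȳ = (22 + 15 + 13 + 12 + 3 + 3 + 5 − 1)/8 = 9.0000
Deviations: 13.0000, 6.0000, 4.0000, 3.0000, -6.0000, -6.0000, -4.0000, -10.0000
Σ_{t=1}^{6}(y_t−ȳ)(y_{t+2}−ȳ) = 112.0000
γ_2 = 112.0000 / 8 = 14.000

14.000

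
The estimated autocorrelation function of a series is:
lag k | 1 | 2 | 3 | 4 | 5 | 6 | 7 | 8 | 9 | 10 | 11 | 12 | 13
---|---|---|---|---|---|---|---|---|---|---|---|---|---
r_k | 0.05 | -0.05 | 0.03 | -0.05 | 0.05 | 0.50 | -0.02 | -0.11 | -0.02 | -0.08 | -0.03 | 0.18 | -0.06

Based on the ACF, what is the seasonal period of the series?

The largest autocorrelation is r_6 = 0.50, with a weaker echo at lag 12 (0.18); the remaining lags stay at or below 0.05.
The dominant spike at lag 6 indicates a seasonal period of 6.

6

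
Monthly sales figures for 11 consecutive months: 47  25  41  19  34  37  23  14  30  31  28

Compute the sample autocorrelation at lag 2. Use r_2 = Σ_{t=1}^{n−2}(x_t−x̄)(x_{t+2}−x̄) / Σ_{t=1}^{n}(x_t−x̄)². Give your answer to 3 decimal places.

Mean x̄ = (47 + 25 + 41 + 19 + 34 + 37 + 23 + 14 + 30 + 31 + 28)/11 = 29.9091
Numerator Σ_{t=1}^{9}(x_t−x̄)(x_{t+2}−x̄) = 51.8926
Denominator Σ(x_t−x̄)² = 930.9091
r_2 = 51.8926 / 930.9091 = 0.056

0.056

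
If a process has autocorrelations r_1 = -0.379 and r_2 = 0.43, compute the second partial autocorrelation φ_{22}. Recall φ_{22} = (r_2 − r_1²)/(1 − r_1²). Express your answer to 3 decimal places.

0.334

φ_{22} = (r_2 − r_1²) / (1 − r_1²)
r_1² = (-0.379)² = 0.143641
Numerator = 0.43 − 0.1436 = 0.2864; denominator = 1 − 0.1436 = 0.8564
φ_{22} = 0.2864 / 0.8564 = 0.334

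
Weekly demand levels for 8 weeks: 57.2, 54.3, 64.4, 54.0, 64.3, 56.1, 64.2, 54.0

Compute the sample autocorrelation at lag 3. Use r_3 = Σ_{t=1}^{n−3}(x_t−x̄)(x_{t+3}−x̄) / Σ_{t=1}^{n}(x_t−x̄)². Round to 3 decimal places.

-0.508

Mean x̄ = (57.2 + 54.3 + 64.4 + 54.0 + 64.3 + 56.1 + 64.2 + 54.0)/8 = 58.5625
Deviations from mean: -1.3625, -4.2625, 5.8375, -4.5625, 5.7375, -2.4625, 5.6375, -4.5625
Σ(x_t−x̄)(x_{t+3}−x̄) = (6.2164) + (-24.4561) + (-14.3748) + (-25.7211) + (-26.1773) = -84.5130
Denominator Σ(x_t−x̄)² = 166.4988
r_3 = -84.5130 / 166.4988 = -0.508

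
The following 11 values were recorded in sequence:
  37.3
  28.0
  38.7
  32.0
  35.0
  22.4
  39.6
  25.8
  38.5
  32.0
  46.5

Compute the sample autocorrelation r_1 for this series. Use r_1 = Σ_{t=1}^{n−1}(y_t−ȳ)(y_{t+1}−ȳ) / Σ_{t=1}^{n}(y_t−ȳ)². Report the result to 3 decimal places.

-0.514

Mean ȳ = (37.3 + 28.0 + 38.7 + 32.0 + 35.0 + 22.4 + 39.6 + 25.8 + 38.5 + 32.0 + 46.5)/11 = 34.1636
Numerator Σ_{t=1}^{10}(y_t−ȳ)(y_{t+1}−ȳ) = -250.5159
Denominator Σ(y_t−ȳ)² = 487.3455
r_1 = -250.5159 / 487.3455 = -0.514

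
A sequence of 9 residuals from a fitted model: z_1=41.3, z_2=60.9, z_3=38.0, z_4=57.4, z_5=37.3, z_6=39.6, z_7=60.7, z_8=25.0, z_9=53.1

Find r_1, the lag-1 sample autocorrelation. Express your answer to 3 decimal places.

Mean z̄ = (41.3 + 60.9 + 38.0 + 57.4 + 37.3 + 39.6 + 60.7 + 25.0 + 53.1)/9 = 45.9222
Numerator Σ_{t=1}^{8}(z_t−z̄)(z_{t+1}−z̄) = -876.0572
Denominator Σ(z_t−z̄)² = 1262.1556
r_1 = -876.0572 / 1262.1556 = -0.694

-0.694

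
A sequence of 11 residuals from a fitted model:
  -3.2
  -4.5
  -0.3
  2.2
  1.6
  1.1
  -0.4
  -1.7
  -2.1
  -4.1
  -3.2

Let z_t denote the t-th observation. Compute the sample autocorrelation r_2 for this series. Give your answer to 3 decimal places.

Mean z̄ = (-3.2 − 4.5 − 0.3 + 2.2 + 1.6 + 1.1 − 0.4 − 1.7 − 2.1 − 4.1 − 3.2)/11 = -1.3273
Numerator Σ_{t=1}^{9}(z_t−z̄)(z_{t+2}−z̄) = 2.0276
Denominator Σ(z_t−z̄)² = 54.3218
r_2 = 2.0276 / 54.3218 = 0.037

0.037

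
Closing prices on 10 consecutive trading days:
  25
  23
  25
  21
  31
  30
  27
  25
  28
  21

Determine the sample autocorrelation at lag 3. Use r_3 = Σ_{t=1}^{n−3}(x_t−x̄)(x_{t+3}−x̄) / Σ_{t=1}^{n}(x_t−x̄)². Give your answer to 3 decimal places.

-0.183

Mean x̄ = (25 + 23 + 25 + 21 + 31 + 30 + 27 + 25 + 28 + 21)/10 = 25.6000
Σ(x_t−x̄)(x_{t+3}−x̄) = (2.7600) + (-14.0400) + (-2.6400) + (-6.4400) + (-3.2400) + (10.5600) + (-6.4400) = -19.4800
Denominator Σ(x_t−x̄)² = 106.4000
r_3 = -19.4800 / 106.4000 = -0.183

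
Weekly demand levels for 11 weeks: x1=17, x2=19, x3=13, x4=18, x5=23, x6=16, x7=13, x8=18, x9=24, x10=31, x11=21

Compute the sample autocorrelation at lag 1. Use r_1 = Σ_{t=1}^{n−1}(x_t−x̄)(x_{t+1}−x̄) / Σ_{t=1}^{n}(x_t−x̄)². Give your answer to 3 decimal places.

0.333

Mean x̄ = (17 + 19 + 13 + 18 + 23 + 16 + 13 + 18 + 24 + 31 + 21)/11 = 19.3636
Numerator Σ_{t=1}^{10}(x_t−x̄)(x_{t+1}−x̄) = 91.4132
Denominator Σ(x_t−x̄)² = 274.5455
r_1 = 91.4132 / 274.5455 = 0.333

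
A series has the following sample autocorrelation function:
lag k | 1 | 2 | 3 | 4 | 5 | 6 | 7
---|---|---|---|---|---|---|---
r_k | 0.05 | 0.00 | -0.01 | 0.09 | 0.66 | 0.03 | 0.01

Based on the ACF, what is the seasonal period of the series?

The largest autocorrelation is r_5 = 0.66; the remaining lags stay at or below 0.09.
The dominant spike at lag 5 indicates a seasonal period of 5.

5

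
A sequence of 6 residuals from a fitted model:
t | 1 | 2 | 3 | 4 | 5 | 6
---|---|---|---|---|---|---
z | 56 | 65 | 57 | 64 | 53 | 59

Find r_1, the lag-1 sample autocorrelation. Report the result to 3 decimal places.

Mean z̄ = (56 + 65 + 57 + 64 + 53 + 59)/6 = 59.0000
Deviations from mean: -3.0000, 6.0000, -2.0000, 5.0000, -6.0000, 0.0000
Σ(z_t−z̄)(z_{t+1}−z̄) = (-18.0000) + (-12.0000) + (-10.0000) + (-30.0000) + (0.0000) = -70.0000
Denominator Σ(z_t−z̄)² = 110.0000
r_1 = -70.0000 / 110.0000 = -0.636

-0.636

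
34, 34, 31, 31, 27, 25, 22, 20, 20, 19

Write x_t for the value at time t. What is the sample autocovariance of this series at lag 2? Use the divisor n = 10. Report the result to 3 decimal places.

14.782

Mean x̄ = (34 + 34 + 31 + 31 + 27 + 25 + 22 + 20 + 20 + 19)/10 = 26.3000
Σ_{t=1}^{8}(x_t−x̄)(x_{t+2}−x̄) = 147.8200
γ_2 = 147.8200 / 10 = 14.782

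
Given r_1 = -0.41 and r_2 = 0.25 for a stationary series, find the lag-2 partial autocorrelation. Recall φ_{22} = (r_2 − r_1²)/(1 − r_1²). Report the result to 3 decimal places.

φ_{22} = (r_2 − r_1²) / (1 − r_1²)
r_1² = (-0.41)² = 0.1681
Numerator = 0.25 − 0.1681 = 0.0819; denominator = 1 − 0.1681 = 0.8319
φ_{22} = 0.0819 / 0.8319 = 0.098

0.098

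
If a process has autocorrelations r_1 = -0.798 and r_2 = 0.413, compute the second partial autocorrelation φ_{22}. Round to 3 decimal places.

φ_{22} = (r_2 − r_1²) / (1 − r_1²)
r_1² = (-0.798)² = 0.636804
Numerator = 0.413 − 0.6368 = -0.2238; denominator = 1 − 0.6368 = 0.3632
φ_{22} = -0.2238 / 0.3632 = -0.616

-0.616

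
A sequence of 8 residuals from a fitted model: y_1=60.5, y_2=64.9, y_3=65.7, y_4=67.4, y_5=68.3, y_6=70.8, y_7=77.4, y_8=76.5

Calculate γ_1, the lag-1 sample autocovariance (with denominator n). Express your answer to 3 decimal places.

Mean ȳ = (60.5 + 64.9 + 65.7 + 67.4 + 68.3 + 70.8 + 77.4 + 76.5)/8 = 68.9375
Deviations: -8.4375, -4.0375, -3.2375, -1.5375, -0.6375, 1.8625, 8.4625, 7.5625
Σ_{t=1}^{7}(y_t−ȳ)(y_{t+1}−ȳ) = 131.6673
γ_1 = 131.6673 / 8 = 16.458

16.458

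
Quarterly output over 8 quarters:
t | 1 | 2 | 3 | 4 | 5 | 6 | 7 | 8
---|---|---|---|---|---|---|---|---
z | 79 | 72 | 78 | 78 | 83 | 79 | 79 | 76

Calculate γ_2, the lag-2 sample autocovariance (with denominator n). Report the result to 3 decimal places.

Mean z̄ = (79 + 72 + 78 + 78 + 83 + 79 + 79 + 76)/8 = 78.0000
Deviations: 1.0000, -6.0000, 0.0000, 0.0000, 5.0000, 1.0000, 1.0000, -2.0000
Σ_{t=1}^{6}(z_t−z̄)(z_{t+2}−z̄) = 3.0000
γ_2 = 3.0000 / 8 = 0.375

0.375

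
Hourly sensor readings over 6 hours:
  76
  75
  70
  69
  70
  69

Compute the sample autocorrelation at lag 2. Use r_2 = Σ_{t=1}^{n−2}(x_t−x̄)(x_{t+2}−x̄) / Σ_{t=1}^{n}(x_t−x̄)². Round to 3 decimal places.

Mean x̄ = (76 + 75 + 70 + 69 + 70 + 69)/6 = 71.5000
Deviations from mean: 4.5000, 3.5000, -1.5000, -2.5000, -1.5000, -2.5000
Numerator Σ_{t=1}^{4}(x_t−x̄)(x_{t+2}−x̄) = -7.0000
Denominator Σ(x_t−x̄)² = 49.5000
r_2 = -7.0000 / 49.5000 = -0.141

-0.141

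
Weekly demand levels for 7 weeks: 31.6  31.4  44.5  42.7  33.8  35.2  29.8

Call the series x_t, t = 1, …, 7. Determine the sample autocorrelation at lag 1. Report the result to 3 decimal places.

Mean x̄ = (31.6 + 31.4 + 44.5 + 42.7 + 33.8 + 35.2 + 29.8)/7 = 35.5714
Σ(x_t−x̄)(x_{t+1}−x̄) = (16.5665) + (-37.2449) + (63.6480) + (-12.6278) + (0.6580) + (2.1437) = 33.1435
Denominator Σ(x_t−x̄)² = 200.2943
r_1 = 33.1435 / 200.2943 = 0.165

0.165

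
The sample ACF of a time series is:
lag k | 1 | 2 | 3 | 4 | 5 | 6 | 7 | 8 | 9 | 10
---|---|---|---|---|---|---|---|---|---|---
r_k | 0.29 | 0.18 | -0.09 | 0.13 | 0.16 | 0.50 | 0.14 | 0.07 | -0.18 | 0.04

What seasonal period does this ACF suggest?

The largest autocorrelation is r_6 = 0.50; the remaining lags stay at or below 0.29. The elevated value at lag 1 (0.29), dropping to 0.18 at lag 2, reflects decaying short-term dependence rather than seasonality.
The dominant spike at lag 6 indicates a seasonal period of 6.

6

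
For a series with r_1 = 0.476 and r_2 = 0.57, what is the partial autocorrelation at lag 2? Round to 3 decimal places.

φ_{22} = (r_2 − r_1²) / (1 − r_1²)
r_1² = (0.476)² = 0.226576
Numerator = 0.57 − 0.2266 = 0.3434; denominator = 1 − 0.2266 = 0.7734
φ_{22} = 0.3434 / 0.7734 = 0.444

0.444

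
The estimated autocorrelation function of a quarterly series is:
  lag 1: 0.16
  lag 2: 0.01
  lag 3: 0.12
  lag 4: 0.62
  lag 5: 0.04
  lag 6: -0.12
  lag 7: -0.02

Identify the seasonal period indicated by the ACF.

4

The largest autocorrelation is r_4 = 0.62; the remaining lags stay at or below 0.16.
The dominant spike at lag 4 indicates a seasonal period of 4.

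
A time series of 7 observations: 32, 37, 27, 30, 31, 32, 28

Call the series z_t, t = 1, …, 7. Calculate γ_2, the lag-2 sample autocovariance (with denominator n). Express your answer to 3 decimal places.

-1.571

Mean z̄ = (32 + 37 + 27 + 30 + 31 + 32 + 28)/7 = 31.0000
Deviations: 1.0000, 6.0000, -4.0000, -1.0000, 0.0000, 1.0000, -3.0000
Σ_{t=1}^{5}(z_t−z̄)(z_{t+2}−z̄) = -11.0000
γ_2 = -11.0000 / 7 = -1.571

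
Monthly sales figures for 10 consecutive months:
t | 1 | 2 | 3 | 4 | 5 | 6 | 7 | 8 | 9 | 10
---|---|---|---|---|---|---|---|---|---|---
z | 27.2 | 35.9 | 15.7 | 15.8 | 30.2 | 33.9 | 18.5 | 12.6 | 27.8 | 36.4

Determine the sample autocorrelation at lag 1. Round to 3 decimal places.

Mean z̄ = (27.2 + 35.9 + 15.7 + 15.8 + 30.2 + 33.9 + 18.5 + 12.6 + 27.8 + 36.4)/10 = 25.4000
Numerator Σ_{t=1}^{9}(z_t−z̄)(z_{t+1}−z̄) = 30.2400
Denominator Σ(z_t−z̄)² = 733.2400
r_1 = 30.2400 / 733.2400 = 0.041

0.041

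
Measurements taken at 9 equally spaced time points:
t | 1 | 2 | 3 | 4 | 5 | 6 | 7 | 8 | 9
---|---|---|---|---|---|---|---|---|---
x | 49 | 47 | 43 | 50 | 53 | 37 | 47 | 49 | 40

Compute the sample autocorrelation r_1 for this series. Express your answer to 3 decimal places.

Mean x̄ = (49 + 47 + 43 + 50 + 53 + 37 + 47 + 49 + 40)/9 = 46.1111
Numerator Σ_{t=1}^{8}(x_t−x̄)(x_{t+1}−x̄) = -71.4568
Denominator Σ(x_t−x̄)² = 210.8889
r_1 = -71.4568 / 210.8889 = -0.339

-0.339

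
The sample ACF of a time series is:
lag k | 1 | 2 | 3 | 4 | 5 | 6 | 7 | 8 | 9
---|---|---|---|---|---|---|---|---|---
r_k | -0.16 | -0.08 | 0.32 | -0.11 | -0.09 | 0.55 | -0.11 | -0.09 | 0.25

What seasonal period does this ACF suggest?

6

The largest autocorrelation is r_6 = 0.55; the remaining lags stay at or below 0.32.
The dominant spike at lag 6 indicates a seasonal period of 6.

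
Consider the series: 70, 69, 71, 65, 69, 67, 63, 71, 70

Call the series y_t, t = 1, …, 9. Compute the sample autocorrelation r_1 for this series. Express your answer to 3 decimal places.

Mean ȳ = (70 + 69 + 71 + 65 + 69 + 67 + 63 + 71 + 70)/9 = 68.3333
Numerator Σ_{t=1}^{8}(y_t−ȳ)(y_{t+1}−ȳ) = -11.7778
Denominator Σ(y_t−ȳ)² = 62.0000
r_1 = -11.7778 / 62.0000 = -0.190

-0.190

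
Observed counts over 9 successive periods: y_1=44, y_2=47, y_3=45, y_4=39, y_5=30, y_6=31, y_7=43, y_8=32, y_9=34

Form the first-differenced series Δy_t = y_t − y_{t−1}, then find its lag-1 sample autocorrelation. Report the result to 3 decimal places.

-0.287

First differences Δy: 3, -2, -6, -9, 1, 12, -11, 2
Mean of differences = -1.2500
Numerator Σ(Δy_t−Δȳ)(Δy_{t+1}−Δȳ) = -111.3125
Denominator Σ(Δy_t−Δȳ)² = 387.5000
r_1(Δy) = -111.3125 / 387.5000 = -0.287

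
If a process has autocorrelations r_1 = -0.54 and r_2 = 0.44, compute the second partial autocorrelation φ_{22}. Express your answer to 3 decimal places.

0.209

φ_{22} = (r_2 − r_1²) / (1 − r_1²)
r_1² = (-0.54)² = 0.2916
Numerator = 0.44 − 0.2916 = 0.1484; denominator = 1 − 0.2916 = 0.7084
φ_{22} = 0.1484 / 0.7084 = 0.209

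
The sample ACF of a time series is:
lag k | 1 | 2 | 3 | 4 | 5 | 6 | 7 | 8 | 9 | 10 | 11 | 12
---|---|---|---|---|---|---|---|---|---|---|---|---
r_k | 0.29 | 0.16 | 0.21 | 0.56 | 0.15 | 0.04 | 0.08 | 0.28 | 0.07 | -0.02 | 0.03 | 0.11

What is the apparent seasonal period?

The largest autocorrelation is r_4 = 0.56; the remaining lags stay at or below 0.29. The elevated value at lag 1 (0.29), dropping to 0.16 at lag 2, reflects decaying short-term dependence rather than seasonality.
The dominant spike at lag 4 indicates a seasonal period of 4.

4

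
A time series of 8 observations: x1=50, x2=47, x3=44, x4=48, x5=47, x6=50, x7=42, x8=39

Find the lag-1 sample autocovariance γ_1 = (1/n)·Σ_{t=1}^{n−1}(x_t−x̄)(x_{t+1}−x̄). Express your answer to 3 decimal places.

Mean x̄ = (50 + 47 + 44 + 48 + 47 + 50 + 42 + 39)/8 = 45.8750
Σ_{t=1}^{7}(x_t−x̄)(x_{t+1}−x̄) = 16.2344
γ_1 = 16.2344 / 8 = 2.029

2.029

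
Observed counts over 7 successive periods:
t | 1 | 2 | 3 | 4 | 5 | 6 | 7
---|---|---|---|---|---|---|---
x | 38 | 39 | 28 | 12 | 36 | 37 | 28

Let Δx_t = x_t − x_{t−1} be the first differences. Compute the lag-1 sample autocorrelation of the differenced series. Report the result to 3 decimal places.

-0.206

First differences Δx: 1, -11, -16, 24, 1, -9
Mean of differences = -1.6667
Numerator Σ(Δx_t−Δx̄)(Δx_{t+1}−Δx̄) = -210.1111
Denominator Σ(Δx_t−Δx̄)² = 1019.3333
r_1(Δx) = -210.1111 / 1019.3333 = -0.206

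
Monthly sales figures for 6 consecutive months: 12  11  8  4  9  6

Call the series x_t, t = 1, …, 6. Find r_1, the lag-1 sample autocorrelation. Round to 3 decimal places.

Mean x̄ = (12 + 11 + 8 + 4 + 9 + 6)/6 = 8.3333
Deviations from mean: 3.6667, 2.6667, -0.3333, -4.3333, 0.6667, -2.3333
Numerator Σ_{t=1}^{5}(x_t−x̄)(x_{t+1}−x̄) = 5.8889
Denominator Σ(x_t−x̄)² = 45.3333
r_1 = 5.8889 / 45.3333 = 0.130

0.130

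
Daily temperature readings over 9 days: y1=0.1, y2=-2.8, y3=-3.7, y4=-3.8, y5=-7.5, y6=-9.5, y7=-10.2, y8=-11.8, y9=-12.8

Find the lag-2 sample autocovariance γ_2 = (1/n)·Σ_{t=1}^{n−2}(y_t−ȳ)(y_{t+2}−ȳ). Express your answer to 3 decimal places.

Mean ȳ = (0.1 − 2.8 − 3.7 − 3.8 − 7.5 − 9.5 − 10.2 − 11.8 − 12.8)/9 = -6.8889
Σ_{t=1}^{7}(y_t−ȳ)(y_{t+2}−ȳ) = 59.3220
γ_2 = 59.3220 / 9 = 6.591

6.591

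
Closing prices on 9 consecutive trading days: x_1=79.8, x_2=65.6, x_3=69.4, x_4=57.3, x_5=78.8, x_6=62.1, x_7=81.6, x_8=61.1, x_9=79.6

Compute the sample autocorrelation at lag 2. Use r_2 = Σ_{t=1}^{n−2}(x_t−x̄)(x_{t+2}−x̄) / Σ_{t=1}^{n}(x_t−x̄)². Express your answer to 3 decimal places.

0.595

Mean x̄ = (79.8 + 65.6 + 69.4 + 57.3 + 78.8 + 62.1 + 81.6 + 61.1 + 79.6)/9 = 70.5889
Σ(x_t−x̄)(x_{t+2}−x̄) = (-10.9510) + (66.2968) + (-9.7621) + (112.8079) + (90.4135) + (80.5501) + (99.2223) = 428.5775
Denominator Σ(x_t−x̄)² = 719.7089
r_2 = 428.5775 / 719.7089 = 0.595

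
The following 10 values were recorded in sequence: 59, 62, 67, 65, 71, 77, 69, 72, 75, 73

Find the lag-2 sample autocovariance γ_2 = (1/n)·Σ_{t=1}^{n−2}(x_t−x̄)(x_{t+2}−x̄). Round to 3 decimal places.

4.800

Mean x̄ = (59 + 62 + 67 + 65 + 71 + 77 + 69 + 72 + 75 + 73)/10 = 69.0000
Σ_{t=1}^{8}(x_t−x̄)(x_{t+2}−x̄) = 48.0000
γ_2 = 48.0000 / 10 = 4.800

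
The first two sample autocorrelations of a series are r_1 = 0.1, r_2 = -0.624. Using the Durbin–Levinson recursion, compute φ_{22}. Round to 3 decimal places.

φ_{22} = (r_2 − r_1²) / (1 − r_1²)
r_1² = (0.1)² = 0.01
Numerator = -0.624 − 0.0100 = -0.6340; denominator = 1 − 0.0100 = 0.9900
φ_{22} = -0.6340 / 0.9900 = -0.640

-0.640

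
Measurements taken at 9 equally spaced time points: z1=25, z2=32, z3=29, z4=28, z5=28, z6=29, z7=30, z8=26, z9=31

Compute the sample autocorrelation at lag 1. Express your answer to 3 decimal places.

-0.511

Mean z̄ = (25 + 32 + 29 + 28 + 28 + 29 + 30 + 26 + 31)/9 = 28.6667
Numerator Σ_{t=1}^{8}(z_t−z̄)(z_{t+1}−z̄) = -20.4444
Denominator Σ(z_t−z̄)² = 40.0000
r_1 = -20.4444 / 40.0000 = -0.511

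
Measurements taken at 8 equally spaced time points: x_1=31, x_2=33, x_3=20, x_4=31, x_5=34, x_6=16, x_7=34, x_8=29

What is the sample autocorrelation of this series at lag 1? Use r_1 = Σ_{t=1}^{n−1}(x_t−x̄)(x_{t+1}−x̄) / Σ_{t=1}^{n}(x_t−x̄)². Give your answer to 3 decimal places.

-0.526

Mean x̄ = (31 + 33 + 20 + 31 + 34 + 16 + 34 + 29)/8 = 28.5000
Numerator Σ_{t=1}^{7}(x_t−x̄)(x_{t+1}−x̄) = -169.2500
Denominator Σ(x_t−x̄)² = 322.0000
r_1 = -169.2500 / 322.0000 = -0.526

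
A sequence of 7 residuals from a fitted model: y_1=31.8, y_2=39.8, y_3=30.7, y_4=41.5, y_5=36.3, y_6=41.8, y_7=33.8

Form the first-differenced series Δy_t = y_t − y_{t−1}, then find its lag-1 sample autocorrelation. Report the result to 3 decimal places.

-0.783

First differences Δy: 8.0, -9.1, 10.8, -5.2, 5.5, -8.0
Mean of differences = 0.3333
Numerator Σ(Δy_t−Δȳ)(Δy_{t+1}−Δȳ) = -300.6178
Denominator Σ(Δy_t−Δȳ)² = 384.0733
r_1(Δy) = -300.6178 / 384.0733 = -0.783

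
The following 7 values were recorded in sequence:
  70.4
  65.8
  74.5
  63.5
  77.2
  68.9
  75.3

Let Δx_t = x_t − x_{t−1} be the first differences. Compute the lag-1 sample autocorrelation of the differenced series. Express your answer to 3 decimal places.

First differences Δx: -4.6, 8.7, -11.0, 13.7, -8.3, 6.4
Mean of differences = 0.8167
Numerator Σ(Δx_t−Δx̄)(Δx_{t+1}−Δx̄) = -456.4486
Denominator Σ(Δx_t−Δx̄)² = 511.3883
r_1(Δx) = -456.4486 / 511.3883 = -0.893

-0.893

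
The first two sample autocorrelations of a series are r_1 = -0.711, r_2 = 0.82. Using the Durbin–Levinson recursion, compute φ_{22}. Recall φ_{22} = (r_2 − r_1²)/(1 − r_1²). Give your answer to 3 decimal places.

φ_{22} = (r_2 − r_1²) / (1 − r_1²)
r_1² = (-0.711)² = 0.505521
Numerator = 0.82 − 0.5055 = 0.3145; denominator = 1 − 0.5055 = 0.4945
φ_{22} = 0.3145 / 0.4945 = 0.636

0.636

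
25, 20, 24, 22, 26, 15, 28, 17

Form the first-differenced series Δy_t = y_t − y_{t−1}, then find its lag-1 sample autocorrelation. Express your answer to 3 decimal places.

First differences Δy: -5, 4, -2, 4, -11, 13, -11
Mean of differences = -1.1429
Numerator Σ(Δy_t−Δȳ)(Δy_{t+1}−Δȳ) = -358.1633
Denominator Σ(Δy_t−Δȳ)² = 462.8571
r_1(Δy) = -358.1633 / 462.8571 = -0.774

-0.774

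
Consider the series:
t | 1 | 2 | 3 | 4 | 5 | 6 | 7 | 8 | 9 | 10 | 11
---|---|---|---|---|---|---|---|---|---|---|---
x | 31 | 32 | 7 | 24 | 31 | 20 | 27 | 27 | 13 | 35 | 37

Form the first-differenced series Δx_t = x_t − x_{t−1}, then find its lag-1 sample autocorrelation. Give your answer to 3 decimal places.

-0.414

First differences Δx: 1, -25, 17, 7, -11, 7, 0, -14, 22, 2
Mean of differences = 0.6000
Numerator Σ(Δx_t−Δx̄)(Δx_{t+1}−Δx̄) = -751.1600
Denominator Σ(Δx_t−Δx̄)² = 1814.4000
r_1(Δx) = -751.1600 / 1814.4000 = -0.414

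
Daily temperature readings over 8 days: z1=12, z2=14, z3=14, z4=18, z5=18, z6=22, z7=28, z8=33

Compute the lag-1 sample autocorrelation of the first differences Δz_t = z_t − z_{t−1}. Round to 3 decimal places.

First differences Δz: 2, 0, 4, 0, 4, 6, 5
Mean of differences = 3.0000
Numerator Σ(Δz_t−Δz̄)(Δz_{t+1}−Δz̄) = 3.0000
Denominator Σ(Δz_t−Δz̄)² = 34.0000
r_1(Δz) = 3.0000 / 34.0000 = 0.088

0.088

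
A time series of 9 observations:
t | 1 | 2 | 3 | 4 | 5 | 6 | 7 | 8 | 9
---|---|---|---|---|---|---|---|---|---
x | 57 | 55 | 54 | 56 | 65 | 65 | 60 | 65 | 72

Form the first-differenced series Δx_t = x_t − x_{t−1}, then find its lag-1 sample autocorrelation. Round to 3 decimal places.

0.036

First differences Δx: -2, -1, 2, 9, 0, -5, 5, 7
Mean of differences = 1.8750
Numerator Σ(Δx_t−Δx̄)(Δx_{t+1}−Δx̄) = 5.7344
Denominator Σ(Δx_t−Δx̄)² = 160.8750
r_1(Δx) = 5.7344 / 160.8750 = 0.036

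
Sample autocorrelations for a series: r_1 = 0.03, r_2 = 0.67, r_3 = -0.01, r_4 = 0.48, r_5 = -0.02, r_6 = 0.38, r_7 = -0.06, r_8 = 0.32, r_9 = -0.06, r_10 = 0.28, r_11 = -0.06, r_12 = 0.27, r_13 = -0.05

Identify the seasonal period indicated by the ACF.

The largest autocorrelation is r_2 = 0.67, with weaker echoes at lags 4 (0.48), 6 (0.38), 8 (0.32), 10 (0.28) and 12 (0.27); the remaining lags stay at or below 0.03.
The dominant spike at lag 2 indicates a seasonal period of 2.

2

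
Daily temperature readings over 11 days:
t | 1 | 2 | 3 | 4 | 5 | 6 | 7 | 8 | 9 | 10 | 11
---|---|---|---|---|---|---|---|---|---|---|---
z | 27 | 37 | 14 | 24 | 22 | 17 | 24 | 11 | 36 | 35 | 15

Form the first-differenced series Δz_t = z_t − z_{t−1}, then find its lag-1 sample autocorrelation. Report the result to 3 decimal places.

-0.468

First differences Δz: 10, -23, 10, -2, -5, 7, -13, 25, -1, -20
Mean of differences = -1.2000
Numerator Σ(Δz_t−Δz̄)(Δz_{t+1}−Δz̄) = -929.8400
Denominator Σ(Δz_t−Δz̄)² = 1987.6000
r_1(Δz) = -929.8400 / 1987.6000 = -0.468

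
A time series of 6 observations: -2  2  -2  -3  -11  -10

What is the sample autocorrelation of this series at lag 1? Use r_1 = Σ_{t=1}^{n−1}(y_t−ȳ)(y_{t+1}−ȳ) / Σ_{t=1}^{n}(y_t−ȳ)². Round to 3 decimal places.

Mean ȳ = (-2 + 2 − 2 − 3 − 11 − 10)/6 = -4.3333
Deviations from mean: 2.3333, 6.3333, 2.3333, 1.3333, -6.6667, -5.6667
Numerator Σ_{t=1}^{5}(y_t−ȳ)(y_{t+1}−ȳ) = 61.5556
Denominator Σ(y_t−ȳ)² = 129.3333
r_1 = 61.5556 / 129.3333 = 0.476

0.476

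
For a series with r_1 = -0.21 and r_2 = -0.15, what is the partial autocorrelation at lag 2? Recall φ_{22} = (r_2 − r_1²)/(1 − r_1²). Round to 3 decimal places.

-0.203

φ_{22} = (r_2 − r_1²) / (1 − r_1²)
r_1² = (-0.21)² = 0.0441
Numerator = -0.15 − 0.0441 = -0.1941; denominator = 1 − 0.0441 = 0.9559
φ_{22} = -0.1941 / 0.9559 = -0.203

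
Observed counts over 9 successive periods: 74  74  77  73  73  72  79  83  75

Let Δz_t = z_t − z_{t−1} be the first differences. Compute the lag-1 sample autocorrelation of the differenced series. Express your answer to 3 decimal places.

First differences Δz: 0, 3, -4, 0, -1, 7, 4, -8
Mean of differences = 0.1250
Numerator Σ(Δz_t−Δz̄)(Δz_{t+1}−Δz̄) = -24.1406
Denominator Σ(Δz_t−Δz̄)² = 154.8750
r_1(Δz) = -24.1406 / 154.8750 = -0.156

-0.156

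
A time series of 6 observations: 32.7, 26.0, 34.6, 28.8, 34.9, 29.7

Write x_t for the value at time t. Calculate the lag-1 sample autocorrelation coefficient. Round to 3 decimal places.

-0.770

Mean x̄ = (32.7 + 26.0 + 34.6 + 28.8 + 34.9 + 29.7)/6 = 31.1167
Deviations from mean: 1.5833, -5.1167, 3.4833, -2.3167, 3.7833, -1.4167
Σ(x_t−x̄)(x_{t+1}−x̄) = (-8.1014) + (-17.8231) + (-8.0697) + (-8.7647) + (-5.3597) = -48.1186
Denominator Σ(x_t−x̄)² = 62.5083
r_1 = -48.1186 / 62.5083 = -0.770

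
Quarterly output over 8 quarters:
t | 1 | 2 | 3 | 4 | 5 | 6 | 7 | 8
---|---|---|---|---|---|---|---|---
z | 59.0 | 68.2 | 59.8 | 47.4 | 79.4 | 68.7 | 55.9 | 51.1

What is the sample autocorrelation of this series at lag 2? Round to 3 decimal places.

Mean z̄ = (59.0 + 68.2 + 59.8 + 47.4 + 79.4 + 68.7 + 55.9 + 51.1)/8 = 61.1875
Deviations from mean: -2.1875, 7.0125, -1.3875, -13.7875, 18.2125, 7.5125, -5.2875, -10.0875
Σ(z_t−z̄)(z_{t+2}−z̄) = (3.0352) + (-96.6848) + (-25.2698) + (-103.5786) + (-96.2986) + (-75.7823) = -394.5791
Denominator Σ(z_t−z̄)² = 763.8288
r_2 = -394.5791 / 763.8288 = -0.517

-0.517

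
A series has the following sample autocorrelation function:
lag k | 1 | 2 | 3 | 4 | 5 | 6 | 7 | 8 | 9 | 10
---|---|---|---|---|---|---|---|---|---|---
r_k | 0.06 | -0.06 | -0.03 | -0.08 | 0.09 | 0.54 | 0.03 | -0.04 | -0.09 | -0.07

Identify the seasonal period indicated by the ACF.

The largest autocorrelation is r_6 = 0.54; the remaining lags stay at or below 0.09.
The dominant spike at lag 6 indicates a seasonal period of 6.

6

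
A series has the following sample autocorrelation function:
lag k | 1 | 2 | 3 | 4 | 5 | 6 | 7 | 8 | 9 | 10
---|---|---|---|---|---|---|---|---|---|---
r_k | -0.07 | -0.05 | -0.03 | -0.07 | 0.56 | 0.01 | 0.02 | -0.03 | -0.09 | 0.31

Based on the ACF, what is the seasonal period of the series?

5

The largest autocorrelation is r_5 = 0.56, with a weaker echo at lag 10 (0.31); the remaining lags stay at or below 0.02.
The dominant spike at lag 5 indicates a seasonal period of 5.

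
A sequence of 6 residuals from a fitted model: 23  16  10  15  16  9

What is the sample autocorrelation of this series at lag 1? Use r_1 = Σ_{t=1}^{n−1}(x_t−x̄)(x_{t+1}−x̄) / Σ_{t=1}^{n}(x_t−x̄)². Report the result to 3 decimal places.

Mean x̄ = (23 + 16 + 10 + 15 + 16 + 9)/6 = 14.8333
Σ(x_t−x̄)(x_{t+1}−x̄) = (9.5278) + (-5.6389) + (-0.8056) + (0.1944) + (-6.8056) = -3.5278
Denominator Σ(x_t−x̄)² = 126.8333
r_1 = -3.5278 / 126.8333 = -0.028

-0.028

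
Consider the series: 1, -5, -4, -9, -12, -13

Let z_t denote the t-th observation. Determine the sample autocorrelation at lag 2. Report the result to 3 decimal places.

0.120

Mean z̄ = (1 − 5 − 4 − 9 − 12 − 13)/6 = -7.0000
Numerator Σ_{t=1}^{4}(z_t−z̄)(z_{t+2}−z̄) = 17.0000
Denominator Σ(z_t−z̄)² = 142.0000
r_2 = 17.0000 / 142.0000 = 0.120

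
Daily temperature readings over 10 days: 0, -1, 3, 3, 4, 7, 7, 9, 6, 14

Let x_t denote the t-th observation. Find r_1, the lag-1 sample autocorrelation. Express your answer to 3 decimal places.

Mean x̄ = (0 − 1 + 3 + 3 + 4 + 7 + 7 + 9 + 6 + 14)/10 = 5.2000
Numerator Σ_{t=1}^{9}(x_t−x̄)(x_{t+1}−x̄) = 71.3600
Denominator Σ(x_t−x̄)² = 175.6000
r_1 = 71.3600 / 175.6000 = 0.406

0.406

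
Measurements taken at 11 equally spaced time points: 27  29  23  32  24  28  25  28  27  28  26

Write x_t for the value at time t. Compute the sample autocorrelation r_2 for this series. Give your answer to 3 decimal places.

Mean x̄ = (27 + 29 + 23 + 32 + 24 + 28 + 25 + 28 + 27 + 28 + 26)/11 = 27.0000
Numerator Σ_{t=1}^{9}(x_t−x̄)(x_{t+2}−x̄) = 35.0000
Denominator Σ(x_t−x̄)² = 62.0000
r_2 = 35.0000 / 62.0000 = 0.565

0.565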